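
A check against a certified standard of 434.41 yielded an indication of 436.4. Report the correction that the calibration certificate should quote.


Correction = standard - reading
= 434.41 - 436.4
= -1.9900

-1.9900


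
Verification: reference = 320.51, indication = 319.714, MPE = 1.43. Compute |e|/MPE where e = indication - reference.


e = indication - reference = 319.714 - 320.51 = -0.7960
|e| = 0.7960
ratio = |e| / MPE = 0.7960 / 1.43
ratio = 0.5566

0.5566


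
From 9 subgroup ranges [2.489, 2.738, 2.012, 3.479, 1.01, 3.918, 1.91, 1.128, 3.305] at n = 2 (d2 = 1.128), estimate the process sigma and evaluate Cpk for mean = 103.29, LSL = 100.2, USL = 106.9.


R_bar = (2.489 + 2.738 + 2.012 + 3.479 + 1.01 + 3.918 + 1.91 + 1.128 + 3.305) / 9 = 2.4432222
sigma = R_bar / d2 = 2.4432222 / 1.128 = 2.1659771
Cp = (USL - LSL)/(6*sigma) = (106.9 - 100.2)/(6*2.1659771) = 0.5155
Cpu = (106.9 - 103.29)/(3*2.1659771) = 0.5556
Cpl = (103.29 - 100.2)/(3*2.1659771) = 0.4755
Cpk = min(Cpu, Cpl) = 0.4755

0.4755


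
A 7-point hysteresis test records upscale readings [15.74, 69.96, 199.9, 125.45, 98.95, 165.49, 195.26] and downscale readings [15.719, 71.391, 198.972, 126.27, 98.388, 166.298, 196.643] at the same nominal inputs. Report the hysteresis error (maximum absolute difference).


|15.74 - 15.719| = 0.0210
|69.96 - 71.391| = 1.4310
|199.9 - 198.972| = 0.9280
|125.45 - 126.27| = 0.8200
|98.95 - 98.388| = 0.5620
|165.49 - 166.298| = 0.8080
|195.26 - 196.643| = 1.3830
hysteresis = max(diffs) = 1.4310

1.4310


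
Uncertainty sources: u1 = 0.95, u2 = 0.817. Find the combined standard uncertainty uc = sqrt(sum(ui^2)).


uc = sqrt(0.95^2 + 0.817^2)
uc = sqrt(1.569989)
uc = 1.2530

1.2530


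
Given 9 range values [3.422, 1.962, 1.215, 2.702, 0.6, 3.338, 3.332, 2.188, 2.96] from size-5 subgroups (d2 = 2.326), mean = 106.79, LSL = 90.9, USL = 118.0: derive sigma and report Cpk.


R_bar = (3.422 + 1.962 + 1.215 + 2.702 + 0.6 + 3.338 + 3.332 + 2.188 + 2.96) / 9 = 2.4132222
sigma = R_bar / d2 = 2.4132222 / 2.326 = 1.0374988
Cp = (USL - LSL)/(6*sigma) = (118.0 - 90.9)/(6*1.0374988) = 4.3534
Cpu = (118.0 - 106.79)/(3*1.0374988) = 3.6016
Cpl = (106.79 - 90.9)/(3*1.0374988) = 5.1052
Cpk = min(Cpu, Cpl) = 3.6016

3.6016


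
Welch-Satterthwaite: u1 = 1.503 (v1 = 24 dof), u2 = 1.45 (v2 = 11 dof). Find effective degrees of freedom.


uc = sqrt(u1^2 + u2^2) = sqrt(1.503^2 + 1.45^2) = 2.0884226
v_eff = uc^4 / (u1^4/v1 + u2^4/v2)
= 2.0884226^4 / (1.503^4/24 + 1.45^4/11)
= 19.02276 / 0.61449427
v_eff = 30.9568

30.9568


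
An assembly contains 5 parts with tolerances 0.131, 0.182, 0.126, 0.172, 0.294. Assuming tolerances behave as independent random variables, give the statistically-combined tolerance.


RSS = sqrt(0.131^2 + 0.182^2 + 0.126^2 + 0.172^2 + 0.294^2)
= sqrt(0.182181)
= 0.4268

0.4268


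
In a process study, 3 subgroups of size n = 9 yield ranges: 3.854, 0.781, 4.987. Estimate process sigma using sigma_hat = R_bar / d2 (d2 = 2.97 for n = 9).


R_bar = (3.854 + 0.781 + 4.987) / 3
R_bar = 9.622 / 3 = 3.2073333
sigma_hat = R_bar / d2 = 3.2073333 / 2.97 = 1.0799

1.0799


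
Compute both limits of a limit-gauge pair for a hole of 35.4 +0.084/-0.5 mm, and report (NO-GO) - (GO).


GO = nominal - lower_tol (smallest hole = maximum material condition)
GO = 35.4 - 0.5 = 34.9
NO-GO = nominal + upper_tol (largest hole = least material condition)
NO-GO = 35.4 + 0.084 = 35.484
spread = NO-GO - GO = 35.484 - 34.9 = 0.5840

0.5840


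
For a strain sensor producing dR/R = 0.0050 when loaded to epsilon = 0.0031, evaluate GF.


GF = (dR/R) / epsilon
= 0.0050 / 0.0031
= 1.6129

1.6129


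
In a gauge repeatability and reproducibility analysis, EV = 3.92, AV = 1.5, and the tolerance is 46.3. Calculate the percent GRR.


GRR = sqrt(EV^2 + AV^2) = sqrt(3.92^2 + 1.5^2) = 4.1971895
%GRR = GRR / tol * 100 = 4.1971895 / 46.3 * 100
%GRR = 9.0652

9.0652


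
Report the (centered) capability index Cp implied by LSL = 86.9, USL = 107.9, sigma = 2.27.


Cp = (USL - LSL) / (6 * sigma)
= (107.9 - 86.9) / (6 * 2.27)
= 21.0000 / 13.6200
= 1.5419

1.5419


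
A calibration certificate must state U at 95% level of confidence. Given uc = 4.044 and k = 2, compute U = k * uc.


U = k * uc
U = 2 * 4.044
U = 8.0880

8.0880


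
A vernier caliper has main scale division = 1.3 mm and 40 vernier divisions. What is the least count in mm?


LC = MSD / n_div
= 1.3 / 40
= 0.0325

0.0325


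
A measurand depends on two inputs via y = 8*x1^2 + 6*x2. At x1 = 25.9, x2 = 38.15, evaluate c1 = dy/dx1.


y = 8*x1^2 + 6*x2
dy/dx1 = 2*8*x1
Evaluate at x1 = 25.9: c1 = 16 * 25.9
c1 = 414.4000

414.4000


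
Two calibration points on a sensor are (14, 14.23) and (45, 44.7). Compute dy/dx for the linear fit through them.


slope = (y2 - y1) / (x2 - x1)
= (44.7 - 14.23) / (45 - 14)
= 30.4700 / 31
= 0.9829

0.9829


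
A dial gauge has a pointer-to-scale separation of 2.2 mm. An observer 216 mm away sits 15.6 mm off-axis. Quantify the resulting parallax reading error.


error = h * offset / d
= 2.2 * 15.6 / 216
= 0.1589

0.1589


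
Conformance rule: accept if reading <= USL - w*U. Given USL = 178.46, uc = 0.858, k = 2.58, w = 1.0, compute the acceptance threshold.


U = k * uc = 2.58 * 0.858 = 2.21364
guard band g = w * U = 1.0 * 2.21364 = 2.21364
AL = USL - g = 178.46 - 2.21364
AL = 176.2464

176.2464


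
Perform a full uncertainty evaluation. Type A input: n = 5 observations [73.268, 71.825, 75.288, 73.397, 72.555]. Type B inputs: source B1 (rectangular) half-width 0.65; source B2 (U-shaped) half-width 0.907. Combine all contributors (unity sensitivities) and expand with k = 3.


mean = (73.268 + 71.825 + 75.288 + 73.397 + 72.555) / 5 = 73.2666
s = sqrt(sum((x - mean)^2)/(n-1)) = 1.2930245
u_A = s / sqrt(n) = 1.2930245 / sqrt(5) = 0.57825814
u_B1 = 0.65 / sqrt(3) = 0.37527767
u_B2 = 0.907 / sqrt(2) = 0.64134585
uc = sqrt(0.57825814^2 + 0.37527767^2 + 0.64134585^2) = 0.94156269
U = k * uc = 3 * 0.94156269
U = 2.8247

2.8247


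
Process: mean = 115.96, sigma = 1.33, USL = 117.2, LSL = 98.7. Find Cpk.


Cpu = (USL - mean) / (3*sigma) = (117.2 - 115.96) / (3*1.33) = 0.3108
Cpl = (mean - LSL) / (3*sigma) = (115.96 - 98.7) / (3*1.33) = 4.3258
Cpk = min(Cpu, Cpl) = 0.3108

0.3108


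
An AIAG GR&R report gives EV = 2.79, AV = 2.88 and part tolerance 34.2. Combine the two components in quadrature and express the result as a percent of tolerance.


GRR = sqrt(EV^2 + AV^2) = sqrt(2.79^2 + 2.88^2) = 4.0098005
%GRR = GRR / tol * 100 = 4.0098005 / 34.2 * 100
%GRR = 11.7246

11.7246


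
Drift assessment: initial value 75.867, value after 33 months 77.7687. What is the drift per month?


rate = (v2 - v1) / months
= (77.7687 - 75.867) / 33
= 1.9017 / 33
= 0.0576

0.0576


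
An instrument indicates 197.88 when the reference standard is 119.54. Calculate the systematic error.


Systematic error = measured - true
= 197.88 - 119.54
= 78.3400

78.3400


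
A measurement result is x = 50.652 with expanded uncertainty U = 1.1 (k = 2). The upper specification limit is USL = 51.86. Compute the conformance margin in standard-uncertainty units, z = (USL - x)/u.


u = U / k = 1.1 / 2 = 0.55
margin = |USL - x| = |51.86 - 50.652| = 1.208
z = margin / u = 1.208 / 0.55
z = 2.1964

2.1964


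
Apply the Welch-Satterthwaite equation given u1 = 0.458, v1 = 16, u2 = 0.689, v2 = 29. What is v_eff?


uc = sqrt(u1^2 + u2^2) = sqrt(0.458^2 + 0.689^2) = 0.82733609
v_eff = uc^4 / (u1^4/v1 + u2^4/v2)
= 0.82733609^4 / (0.458^4/16 + 0.689^4/29)
= 0.46851972 / 0.010521094
v_eff = 44.5315

44.5315


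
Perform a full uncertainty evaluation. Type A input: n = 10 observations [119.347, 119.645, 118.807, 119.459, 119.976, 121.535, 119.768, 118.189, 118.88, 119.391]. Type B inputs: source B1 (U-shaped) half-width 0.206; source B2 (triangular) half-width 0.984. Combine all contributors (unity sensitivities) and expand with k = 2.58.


mean = (119.347 + 119.645 + 118.807 + 119.459 + 119.976 + 121.535 + 119.768 + 118.189 + 118.88 + 119.391) / 10 = 119.4997
s = sqrt(sum((x - mean)^2)/(n-1)) = 0.88700433
u_A = s / sqrt(n) = 0.88700433 / sqrt(10) = 0.2804954
u_B1 = 0.206 / sqrt(2) = 0.145664
u_B2 = 0.984 / sqrt(6) = 0.40171632
uc = sqrt(0.2804954^2 + 0.145664^2 + 0.40171632^2) = 0.51114741
U = k * uc = 2.58 * 0.51114741
U = 1.3188

1.3188


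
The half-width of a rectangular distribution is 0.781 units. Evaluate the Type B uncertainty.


u_B = half_width / sqrt(3)
u_B = 0.781 / 1.7320508
u_B = 0.4509

0.4509


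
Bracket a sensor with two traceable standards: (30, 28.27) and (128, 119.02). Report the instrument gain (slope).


slope = (y2 - y1) / (x2 - x1)
= (119.02 - 28.27) / (128 - 30)
= 90.7500 / 98
= 0.9260

0.9260


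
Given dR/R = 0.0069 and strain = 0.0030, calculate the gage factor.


GF = (dR/R) / epsilon
= 0.0069 / 0.0030
= 2.3000

2.3000


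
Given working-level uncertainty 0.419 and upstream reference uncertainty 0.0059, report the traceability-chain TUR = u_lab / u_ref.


TUR = u_lab / u_ref
= 0.419 / 0.0059
= 71.0169

71.0169


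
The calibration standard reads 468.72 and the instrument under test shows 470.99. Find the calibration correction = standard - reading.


Correction = standard - reading
= 468.72 - 470.99
= -2.2700

-2.2700


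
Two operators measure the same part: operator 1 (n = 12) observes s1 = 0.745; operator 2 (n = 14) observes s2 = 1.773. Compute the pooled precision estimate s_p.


s_p = sqrt(((n1-1)*s1^2 + (n2-1)*s2^2) / (n1+n2-2))
numerator = (12-1)*0.745^2 + (14-1)*1.773^2 = 6.105275 + 40.865877 = 46.971152
denominator = 12 + 14 - 2 = 24
s_p^2 = 46.971152 / 24 = 1.9571313
s_p = sqrt(1.9571313) = 1.3990

1.3990


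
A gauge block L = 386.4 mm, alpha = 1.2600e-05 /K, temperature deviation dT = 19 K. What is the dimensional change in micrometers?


dL = L * alpha * dT
= 386.4 * 1.2600e-05 * 19
= 0.0925042 mm
dL_um = 0.0925042 * 1000 = 92.5042 um

92.5042


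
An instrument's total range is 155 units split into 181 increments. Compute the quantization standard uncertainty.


resolution = range / divisions
resolution = 155 / 181 = 0.85635359
u_res = resolution / (2*sqrt(3))
u_res = 0.85635359 / 3.4641016
u_res = 0.2472

0.2472


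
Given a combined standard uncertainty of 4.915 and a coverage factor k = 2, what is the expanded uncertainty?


U = k * uc
U = 2 * 4.915
U = 9.8300

9.8300


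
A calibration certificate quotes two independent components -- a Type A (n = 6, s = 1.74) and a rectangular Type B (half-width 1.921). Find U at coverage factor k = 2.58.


u_A = s / sqrt(n) = 1.74 / sqrt(6) = 0.71035203
u_B = half_width / sqrt(3) = 1.921 / sqrt(3) = 1.1090899
uc = sqrt(u_A^2 + u_B^2) = sqrt(0.71035203^2 + 1.1090899^2) = 1.3170727
U = k * uc = 2.58 * 1.3170727
U = 3.3980

3.3980


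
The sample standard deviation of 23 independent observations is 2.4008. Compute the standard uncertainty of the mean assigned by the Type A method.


u_A = s / sqrt(n)
u_A = 2.4008 / sqrt(23)
u_A = 2.4008 / 4.7958315
u_A = 0.5006

0.5006


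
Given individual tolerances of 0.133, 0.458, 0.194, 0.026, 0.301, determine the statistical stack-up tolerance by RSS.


RSS = sqrt(0.133^2 + 0.458^2 + 0.194^2 + 0.026^2 + 0.301^2)
= sqrt(0.356366)
= 0.5970

0.5970


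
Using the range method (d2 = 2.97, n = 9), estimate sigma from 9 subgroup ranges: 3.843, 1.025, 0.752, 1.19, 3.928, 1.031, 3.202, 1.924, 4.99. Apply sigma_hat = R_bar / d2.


R_bar = (3.843 + 1.025 + 0.752 + 1.19 + 3.928 + 1.031 + 3.202 + 1.924 + 4.99) / 9
R_bar = 21.885 / 9 = 2.4316667
sigma_hat = R_bar / d2 = 2.4316667 / 2.97 = 0.8187

0.8187


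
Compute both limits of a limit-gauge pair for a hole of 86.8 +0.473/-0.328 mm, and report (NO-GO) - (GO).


GO = nominal - lower_tol (smallest hole = maximum material condition)
GO = 86.8 - 0.328 = 86.472
NO-GO = nominal + upper_tol (largest hole = least material condition)
NO-GO = 86.8 + 0.473 = 87.273
spread = NO-GO - GO = 87.273 - 86.472 = 0.8010

0.8010


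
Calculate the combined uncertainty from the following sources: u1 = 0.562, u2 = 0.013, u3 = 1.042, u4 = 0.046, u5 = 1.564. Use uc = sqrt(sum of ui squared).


uc = sqrt(0.562^2 + 0.013^2 + 1.042^2 + 0.046^2 + 1.564^2)
uc = sqrt(3.849989)
uc = 1.9621

1.9621


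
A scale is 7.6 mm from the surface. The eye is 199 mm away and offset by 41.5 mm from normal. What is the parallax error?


error = h * offset / d
= 7.6 * 41.5 / 199
= 1.5849

1.5849


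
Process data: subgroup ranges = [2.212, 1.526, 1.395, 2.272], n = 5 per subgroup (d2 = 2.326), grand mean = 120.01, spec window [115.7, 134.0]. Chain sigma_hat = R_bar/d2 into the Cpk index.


R_bar = (2.212 + 1.526 + 1.395 + 2.272) / 4 = 1.85125
sigma = R_bar / d2 = 1.85125 / 2.326 = 0.79589424
Cp = (USL - LSL)/(6*sigma) = (134.0 - 115.7)/(6*0.79589424) = 3.8322
Cpu = (134.0 - 120.01)/(3*0.79589424) = 5.8592
Cpl = (120.01 - 115.7)/(3*0.79589424) = 1.8051
Cpk = min(Cpu, Cpl) = 1.8051

1.8051


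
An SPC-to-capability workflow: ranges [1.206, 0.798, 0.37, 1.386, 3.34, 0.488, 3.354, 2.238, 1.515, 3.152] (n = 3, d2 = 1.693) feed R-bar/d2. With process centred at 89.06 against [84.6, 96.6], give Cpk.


R_bar = (1.206 + 0.798 + 0.37 + 1.386 + 3.34 + 0.488 + 3.354 + 2.238 + 1.515 + 3.152) / 10 = 1.7847
sigma = R_bar / d2 = 1.7847 / 1.693 = 1.0541642
Cp = (USL - LSL)/(6*sigma) = (96.6 - 84.6)/(6*1.0541642) = 1.8972
Cpu = (96.6 - 89.06)/(3*1.0541642) = 2.3842
Cpl = (89.06 - 84.6)/(3*1.0541642) = 1.4103
Cpk = min(Cpu, Cpl) = 1.4103

1.4103


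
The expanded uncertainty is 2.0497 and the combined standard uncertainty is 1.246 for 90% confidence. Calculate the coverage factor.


k = U / uc
k = 2.0497 / 1.246
k = 1.645

1.645


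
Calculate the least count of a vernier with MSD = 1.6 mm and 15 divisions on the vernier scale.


LC = MSD / n_div
= 1.6 / 15
= 0.1067

0.1067


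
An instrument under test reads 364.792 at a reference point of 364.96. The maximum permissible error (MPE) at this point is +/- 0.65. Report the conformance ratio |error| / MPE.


e = indication - reference = 364.792 - 364.96 = -0.1680
|e| = 0.1680
ratio = |e| / MPE = 0.1680 / 0.65
ratio = 0.2585

0.2585


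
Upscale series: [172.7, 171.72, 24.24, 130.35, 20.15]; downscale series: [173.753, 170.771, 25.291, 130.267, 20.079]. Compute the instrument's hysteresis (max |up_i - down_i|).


|172.7 - 173.753| = 1.0530
|171.72 - 170.771| = 0.9490
|24.24 - 25.291| = 1.0510
|130.35 - 130.267| = 0.0830
|20.15 - 20.079| = 0.0710
hysteresis = max(diffs) = 1.0530

1.0530


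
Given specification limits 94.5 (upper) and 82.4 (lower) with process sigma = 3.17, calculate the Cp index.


Cp = (USL - LSL) / (6 * sigma)
= (94.5 - 82.4) / (6 * 3.17)
= 12.1000 / 19.0200
= 0.6362

0.6362


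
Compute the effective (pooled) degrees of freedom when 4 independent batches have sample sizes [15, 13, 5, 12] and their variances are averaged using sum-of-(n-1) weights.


nu = sum_i (n_i - 1)
nu = ((15 - 1) + (13 - 1) + (5 - 1) + (12 - 1))
nu = 14 + 12 + 4 + 11
nu = 41

41


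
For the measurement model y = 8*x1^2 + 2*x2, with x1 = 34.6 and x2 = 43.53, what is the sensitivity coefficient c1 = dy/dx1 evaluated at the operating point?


y = 8*x1^2 + 2*x2
dy/dx1 = 2*8*x1
Evaluate at x1 = 34.6: c1 = 16 * 34.6
c1 = 553.6000

553.6000


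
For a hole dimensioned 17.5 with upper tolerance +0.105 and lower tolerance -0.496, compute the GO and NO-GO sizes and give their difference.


GO = nominal - lower_tol (smallest hole = maximum material condition)
GO = 17.5 - 0.496 = 17.004
NO-GO = nominal + upper_tol (largest hole = least material condition)
NO-GO = 17.5 + 0.105 = 17.605
spread = NO-GO - GO = 17.605 - 17.004 = 0.6010

0.6010


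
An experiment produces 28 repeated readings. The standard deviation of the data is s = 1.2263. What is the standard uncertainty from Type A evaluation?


u_A = s / sqrt(n)
u_A = 1.2263 / sqrt(28)
u_A = 1.2263 / 5.2915026
u_A = 0.2317

0.2317


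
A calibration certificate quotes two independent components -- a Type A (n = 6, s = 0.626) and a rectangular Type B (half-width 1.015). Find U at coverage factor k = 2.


u_A = s / sqrt(n) = 0.626 / sqrt(6) = 0.25556343
u_B = half_width / sqrt(3) = 1.015 / sqrt(3) = 0.58601052
uc = sqrt(u_A^2 + u_B^2) = sqrt(0.25556343^2 + 0.58601052^2) = 0.63931291
U = k * uc = 2 * 0.63931291
U = 1.2786

1.2786


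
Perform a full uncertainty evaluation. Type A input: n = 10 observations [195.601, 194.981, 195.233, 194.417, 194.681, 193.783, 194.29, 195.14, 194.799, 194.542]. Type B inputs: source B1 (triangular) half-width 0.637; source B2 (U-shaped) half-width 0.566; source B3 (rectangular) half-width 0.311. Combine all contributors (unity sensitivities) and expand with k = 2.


mean = (195.601 + 194.981 + 195.233 + 194.417 + 194.681 + 193.783 + 194.29 + 195.14 + 194.799 + 194.542) / 10 = 194.7467
s = sqrt(sum((x - mean)^2)/(n-1)) = 0.52396417
u_A = s / sqrt(n) = 0.52396417 / sqrt(10) = 0.16569202
u_B1 = 0.637 / sqrt(6) = 0.26005416
u_B2 = 0.566 / sqrt(2) = 0.40022244
u_B3 = 0.311 / sqrt(3) = 0.17955593
uc = sqrt(0.16569202^2 + 0.26005416^2 + 0.40022244^2 + 0.17955593^2) = 0.53619059
U = k * uc = 2 * 0.53619059
U = 1.0724

1.0724


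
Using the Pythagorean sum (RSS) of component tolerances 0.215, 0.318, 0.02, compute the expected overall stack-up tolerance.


RSS = sqrt(0.215^2 + 0.318^2 + 0.02^2)
= sqrt(0.147749)
= 0.3844

0.3844


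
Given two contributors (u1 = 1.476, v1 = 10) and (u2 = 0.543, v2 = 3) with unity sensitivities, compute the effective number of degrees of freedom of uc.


uc = sqrt(u1^2 + u2^2) = sqrt(1.476^2 + 0.543^2) = 1.5727126
v_eff = uc^4 / (u1^4/v1 + u2^4/v2)
= 1.5727126^4 / (1.476^4/10 + 0.543^4/3)
= 6.1178308 / 0.50359798
v_eff = 12.1482

12.1482


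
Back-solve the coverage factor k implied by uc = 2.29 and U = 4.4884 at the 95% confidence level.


k = U / uc
k = 4.4884 / 2.29
k = 1.96

1.96


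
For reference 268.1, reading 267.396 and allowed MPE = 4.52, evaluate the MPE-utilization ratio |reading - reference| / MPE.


e = indication - reference = 267.396 - 268.1 = -0.7040
|e| = 0.7040
ratio = |e| / MPE = 0.7040 / 4.52
ratio = 0.1558

0.1558


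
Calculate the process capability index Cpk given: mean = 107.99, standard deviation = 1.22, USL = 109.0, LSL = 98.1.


Cpu = (USL - mean) / (3*sigma) = (109.0 - 107.99) / (3*1.22) = 0.2760
Cpl = (mean - LSL) / (3*sigma) = (107.99 - 98.1) / (3*1.22) = 2.7022
Cpk = min(Cpu, Cpl) = 0.2760

0.2760


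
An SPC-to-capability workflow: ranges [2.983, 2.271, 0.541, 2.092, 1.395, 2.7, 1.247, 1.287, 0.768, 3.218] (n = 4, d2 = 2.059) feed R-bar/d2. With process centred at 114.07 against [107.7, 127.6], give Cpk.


R_bar = (2.983 + 2.271 + 0.541 + 2.092 + 1.395 + 2.7 + 1.247 + 1.287 + 0.768 + 3.218) / 10 = 1.8502
sigma = R_bar / d2 = 1.8502 / 2.059 = 0.89859155
Cp = (USL - LSL)/(6*sigma) = (127.6 - 107.7)/(6*0.89859155) = 3.6910
Cpu = (127.6 - 114.07)/(3*0.89859155) = 5.0190
Cpl = (114.07 - 107.7)/(3*0.89859155) = 2.3630
Cpk = min(Cpu, Cpl) = 2.3630

2.3630


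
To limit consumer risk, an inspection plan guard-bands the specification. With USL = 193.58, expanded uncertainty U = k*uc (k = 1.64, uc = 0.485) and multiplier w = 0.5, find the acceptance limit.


U = k * uc = 1.64 * 0.485 = 0.7954
guard band g = w * U = 0.5 * 0.7954 = 0.3977
AL = USL - g = 193.58 - 0.3977
AL = 193.1823

193.1823


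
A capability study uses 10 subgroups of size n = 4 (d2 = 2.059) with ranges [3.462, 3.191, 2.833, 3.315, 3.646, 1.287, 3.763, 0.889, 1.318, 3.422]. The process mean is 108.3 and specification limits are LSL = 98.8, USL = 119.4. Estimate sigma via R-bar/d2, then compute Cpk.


R_bar = (3.462 + 3.191 + 2.833 + 3.315 + 3.646 + 1.287 + 3.763 + 0.889 + 1.318 + 3.422) / 10 = 2.7126
sigma = R_bar / d2 = 2.7126 / 2.059 = 1.3174356
Cp = (USL - LSL)/(6*sigma) = (119.4 - 98.8)/(6*1.3174356) = 2.6061
Cpu = (119.4 - 108.3)/(3*1.3174356) = 2.8085
Cpl = (108.3 - 98.8)/(3*1.3174356) = 2.4037
Cpk = min(Cpu, Cpl) = 2.4037

2.4037


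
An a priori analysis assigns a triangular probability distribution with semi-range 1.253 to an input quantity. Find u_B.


u_B = half_width / sqrt(6)
u_B = 1.253 / 2.4494897
u_B = 0.5115

0.5115


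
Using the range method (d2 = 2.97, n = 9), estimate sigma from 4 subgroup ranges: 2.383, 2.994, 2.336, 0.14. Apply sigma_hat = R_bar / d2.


R_bar = (2.383 + 2.994 + 2.336 + 0.14) / 4
R_bar = 7.853 / 4 = 1.96325
sigma_hat = R_bar / d2 = 1.96325 / 2.97 = 0.6610

0.6610


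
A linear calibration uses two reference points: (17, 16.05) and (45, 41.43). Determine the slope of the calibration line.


slope = (y2 - y1) / (x2 - x1)
= (41.43 - 16.05) / (45 - 17)
= 25.3800 / 28
= 0.9064

0.9064


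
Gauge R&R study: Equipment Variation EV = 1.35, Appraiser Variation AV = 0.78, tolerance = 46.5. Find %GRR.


GRR = sqrt(EV^2 + AV^2) = sqrt(1.35^2 + 0.78^2) = 1.5591344
%GRR = GRR / tol * 100 = 1.5591344 / 46.5 * 100
%GRR = 3.3530

3.3530


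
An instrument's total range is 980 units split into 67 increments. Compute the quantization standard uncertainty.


resolution = range / divisions
resolution = 980 / 67 = 14.626866
u_res = resolution / (2*sqrt(3))
u_res = 14.626866 / 3.4641016
u_res = 4.2224

4.2224


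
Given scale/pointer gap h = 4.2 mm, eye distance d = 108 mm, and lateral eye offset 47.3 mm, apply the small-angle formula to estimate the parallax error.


error = h * offset / d
= 4.2 * 47.3 / 108
= 1.8394

1.8394


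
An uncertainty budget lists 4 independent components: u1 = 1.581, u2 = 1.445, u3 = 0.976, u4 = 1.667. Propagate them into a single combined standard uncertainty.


uc = sqrt(1.581^2 + 1.445^2 + 0.976^2 + 1.667^2)
uc = sqrt(8.319051)
uc = 2.8843

2.8843


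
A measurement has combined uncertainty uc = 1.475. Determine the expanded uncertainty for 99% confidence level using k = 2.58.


U = k * uc
U = 2.58 * 1.475
U = 3.8055

3.8055


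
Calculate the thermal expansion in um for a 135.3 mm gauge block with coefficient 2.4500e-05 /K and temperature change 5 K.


dL = L * alpha * dT
= 135.3 * 2.4500e-05 * 5
= 0.0165743 mm
dL_um = 0.0165743 * 1000 = 16.5743 um

16.5743


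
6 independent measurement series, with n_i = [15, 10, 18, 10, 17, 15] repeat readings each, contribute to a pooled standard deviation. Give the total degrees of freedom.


nu = sum_i (n_i - 1)
nu = ((15 - 1) + (10 - 1) + (18 - 1) + (10 - 1) + (17 - 1) + (15 - 1))
nu = 14 + 9 + 17 + 9 + 16 + 14
nu = 79

79


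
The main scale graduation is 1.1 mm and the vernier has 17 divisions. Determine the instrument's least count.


LC = MSD / n_div
= 1.1 / 17
= 0.0647

0.0647


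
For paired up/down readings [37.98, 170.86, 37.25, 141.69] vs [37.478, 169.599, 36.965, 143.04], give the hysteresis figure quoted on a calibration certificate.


|37.98 - 37.478| = 0.5020
|170.86 - 169.599| = 1.2610
|37.25 - 36.965| = 0.2850
|141.69 - 143.04| = 1.3500
hysteresis = max(diffs) = 1.3500

1.3500


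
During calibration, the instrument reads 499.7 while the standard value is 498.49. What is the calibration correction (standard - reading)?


Correction = standard - reading
= 498.49 - 499.7
= -1.2100

-1.2100


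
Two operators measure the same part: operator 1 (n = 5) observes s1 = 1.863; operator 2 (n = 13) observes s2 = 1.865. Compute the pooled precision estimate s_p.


s_p = sqrt(((n1-1)*s1^2 + (n2-1)*s2^2) / (n1+n2-2))
numerator = (5-1)*1.863^2 + (13-1)*1.865^2 = 13.883076 + 41.7387 = 55.621776
denominator = 5 + 13 - 2 = 16
s_p^2 = 55.621776 / 16 = 3.476361
s_p = sqrt(3.476361) = 1.8645

1.8645


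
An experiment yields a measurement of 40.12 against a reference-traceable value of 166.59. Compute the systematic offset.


Systematic error = measured - true
= 40.12 - 166.59
= -126.4700

-126.4700


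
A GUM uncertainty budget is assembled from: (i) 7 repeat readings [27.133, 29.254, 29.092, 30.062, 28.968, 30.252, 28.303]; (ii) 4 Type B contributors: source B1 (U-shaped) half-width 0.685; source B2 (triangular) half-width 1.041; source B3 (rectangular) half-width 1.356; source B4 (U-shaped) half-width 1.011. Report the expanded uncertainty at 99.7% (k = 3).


mean = (27.133 + 29.254 + 29.092 + 30.062 + 28.968 + 30.252 + 28.303) / 7 = 29.00914286
s = sqrt(sum((x - mean)^2)/(n-1)) = 1.059895
u_A = s / sqrt(n) = 1.059895 / sqrt(7) = 0.40060266
u_B1 = 0.685 / sqrt(2) = 0.48436815
u_B2 = 1.041 / sqrt(6) = 0.42498647
u_B3 = 1.356 / sqrt(3) = 0.78288697
u_B4 = 1.011 / sqrt(2) = 0.71488496
uc = sqrt(0.40060266^2 + 0.48436815^2 + 0.42498647^2 + 0.78288697^2 + 0.71488496^2) = 1.3037181
U = k * uc = 3 * 1.3037181
U = 3.9112

3.9112


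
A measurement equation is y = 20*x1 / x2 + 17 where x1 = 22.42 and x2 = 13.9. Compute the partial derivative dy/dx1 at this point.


y = 20*x1 / x2 + 17
dy/dx1 = 20/x2
Evaluate at x2 = 13.9: c1 = 20 / 13.9
c1 = 1.4388

1.4388


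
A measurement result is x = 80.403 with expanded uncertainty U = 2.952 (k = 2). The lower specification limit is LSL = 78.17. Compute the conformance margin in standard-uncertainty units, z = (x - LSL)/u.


u = U / k = 2.952 / 2 = 1.476
margin = |LSL - x| = |78.17 - 80.403| = 2.233
z = margin / u = 2.233 / 1.476
z = 1.5129

1.5129


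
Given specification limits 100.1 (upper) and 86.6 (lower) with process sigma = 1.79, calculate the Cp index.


Cp = (USL - LSL) / (6 * sigma)
= (100.1 - 86.6) / (6 * 1.79)
= 13.5000 / 10.7400
= 1.2570

1.2570


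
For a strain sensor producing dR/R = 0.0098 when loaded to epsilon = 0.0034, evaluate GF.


GF = (dR/R) / epsilon
= 0.0098 / 0.0034
= 2.8824

2.8824


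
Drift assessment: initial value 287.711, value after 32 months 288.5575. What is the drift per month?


rate = (v2 - v1) / months
= (288.5575 - 287.711) / 32
= 0.8465 / 32
= 0.0265

0.0265


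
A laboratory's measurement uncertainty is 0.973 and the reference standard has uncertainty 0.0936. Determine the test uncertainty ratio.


TUR = u_lab / u_ref
= 0.973 / 0.0936
= 10.3953

10.3953


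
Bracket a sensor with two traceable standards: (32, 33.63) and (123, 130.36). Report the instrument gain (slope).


slope = (y2 - y1) / (x2 - x1)
= (130.36 - 33.63) / (123 - 32)
= 96.7300 / 91
= 1.0630

1.0630


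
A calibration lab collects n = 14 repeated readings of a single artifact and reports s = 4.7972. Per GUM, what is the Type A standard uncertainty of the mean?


u_A = s / sqrt(n)
u_A = 4.7972 / sqrt(14)
u_A = 4.7972 / 3.7416574
u_A = 1.2821

1.2821


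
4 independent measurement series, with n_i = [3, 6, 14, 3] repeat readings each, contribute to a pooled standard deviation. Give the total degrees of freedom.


nu = sum_i (n_i - 1)
nu = ((3 - 1) + (6 - 1) + (14 - 1) + (3 - 1))
nu = 2 + 5 + 13 + 2
nu = 22

22


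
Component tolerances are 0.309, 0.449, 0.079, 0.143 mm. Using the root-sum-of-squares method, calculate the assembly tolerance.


RSS = sqrt(0.309^2 + 0.449^2 + 0.079^2 + 0.143^2)
= sqrt(0.323772)
= 0.5690

0.5690


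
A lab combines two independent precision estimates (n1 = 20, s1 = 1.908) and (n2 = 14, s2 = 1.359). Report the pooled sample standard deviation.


s_p = sqrt(((n1-1)*s1^2 + (n2-1)*s2^2) / (n1+n2-2))
numerator = (20-1)*1.908^2 + (14-1)*1.359^2 = 69.168816 + 24.009453 = 93.178269
denominator = 20 + 14 - 2 = 32
s_p^2 = 93.178269 / 32 = 2.9118209
s_p = sqrt(2.9118209) = 1.7064

1.7064


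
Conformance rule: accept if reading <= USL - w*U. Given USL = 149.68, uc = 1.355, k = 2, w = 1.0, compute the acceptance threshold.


U = k * uc = 2 * 1.355 = 2.71
guard band g = w * U = 1.0 * 2.71 = 2.71
AL = USL - g = 149.68 - 2.71
AL = 146.9700

146.9700


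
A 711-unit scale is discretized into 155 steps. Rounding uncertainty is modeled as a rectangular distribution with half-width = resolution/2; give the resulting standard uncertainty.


resolution = range / divisions
resolution = 711 / 155 = 4.5870968
u_res = resolution / (2*sqrt(3))
u_res = 4.5870968 / 3.4641016
u_res = 1.3242

1.3242


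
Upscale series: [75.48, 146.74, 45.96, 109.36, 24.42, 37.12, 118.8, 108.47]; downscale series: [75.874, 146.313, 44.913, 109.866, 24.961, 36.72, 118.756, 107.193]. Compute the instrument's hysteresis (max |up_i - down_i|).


|75.48 - 75.874| = 0.3940
|146.74 - 146.313| = 0.4270
|45.96 - 44.913| = 1.0470
|109.36 - 109.866| = 0.5060
|24.42 - 24.961| = 0.5410
|37.12 - 36.72| = 0.4000
|118.8 - 118.756| = 0.0440
|108.47 - 107.193| = 1.2770
hysteresis = max(diffs) = 1.2770

1.2770


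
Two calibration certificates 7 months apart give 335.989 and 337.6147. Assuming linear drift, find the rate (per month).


rate = (v2 - v1) / months
= (337.6147 - 335.989) / 7
= 1.6257 / 7
= 0.2322

0.2322


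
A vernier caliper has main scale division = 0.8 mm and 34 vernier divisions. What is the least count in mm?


LC = MSD / n_div
= 0.8 / 34
= 0.0235

0.0235


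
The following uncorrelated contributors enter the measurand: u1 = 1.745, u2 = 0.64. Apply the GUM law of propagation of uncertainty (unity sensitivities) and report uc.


uc = sqrt(1.745^2 + 0.64^2)
uc = sqrt(3.454625)
uc = 1.8587

1.8587


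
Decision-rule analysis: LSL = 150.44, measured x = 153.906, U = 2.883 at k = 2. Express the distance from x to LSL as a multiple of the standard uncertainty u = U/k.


u = U / k = 2.883 / 2 = 1.4415
margin = |LSL - x| = |150.44 - 153.906| = 3.466
z = margin / u = 3.466 / 1.4415
z = 2.4044

2.4044


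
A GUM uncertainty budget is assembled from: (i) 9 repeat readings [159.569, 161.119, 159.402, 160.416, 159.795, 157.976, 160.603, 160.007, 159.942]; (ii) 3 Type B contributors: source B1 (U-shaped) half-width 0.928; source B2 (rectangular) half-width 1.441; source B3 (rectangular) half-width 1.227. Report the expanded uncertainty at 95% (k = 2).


mean = (159.569 + 161.119 + 159.402 + 160.416 + 159.795 + 157.976 + 160.603 + 160.007 + 159.942) / 9 = 159.8698889
s = sqrt(sum((x - mean)^2)/(n-1)) = 0.88894916
u_A = s / sqrt(n) = 0.88894916 / sqrt(9) = 0.29631639
u_B1 = 0.928 / sqrt(2) = 0.65619509
u_B2 = 1.441 / sqrt(3) = 0.83196174
u_B3 = 1.227 / sqrt(3) = 0.70840878
uc = sqrt(0.29631639^2 + 0.65619509^2 + 0.83196174^2 + 0.70840878^2) = 1.3085865
U = k * uc = 2 * 1.3085865
U = 2.6172

2.6172


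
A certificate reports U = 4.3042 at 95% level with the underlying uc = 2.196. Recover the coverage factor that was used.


k = U / uc
k = 4.3042 / 2.196
k = 1.96

1.96


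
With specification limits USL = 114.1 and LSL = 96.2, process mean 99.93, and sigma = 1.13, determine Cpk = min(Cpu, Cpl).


Cpu = (USL - mean) / (3*sigma) = (114.1 - 99.93) / (3*1.13) = 4.1799
Cpl = (mean - LSL) / (3*sigma) = (99.93 - 96.2) / (3*1.13) = 1.1003
Cpk = min(Cpu, Cpl) = 1.1003

1.1003


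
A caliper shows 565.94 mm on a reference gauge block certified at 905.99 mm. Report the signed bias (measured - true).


Systematic error = measured - true
= 565.94 - 905.99
= -340.0500

-340.0500


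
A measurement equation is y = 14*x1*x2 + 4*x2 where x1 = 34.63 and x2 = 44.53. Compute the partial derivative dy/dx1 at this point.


y = 14*x1*x2 + 4*x2
dy/dx1 = 14*x2
Evaluate at x2 = 44.53: c1 = 14 * 44.53
c1 = 623.4200

623.4200


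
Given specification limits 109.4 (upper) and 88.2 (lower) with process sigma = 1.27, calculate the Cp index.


Cp = (USL - LSL) / (6 * sigma)
= (109.4 - 88.2) / (6 * 1.27)
= 21.2000 / 7.6200
= 2.7822

2.7822


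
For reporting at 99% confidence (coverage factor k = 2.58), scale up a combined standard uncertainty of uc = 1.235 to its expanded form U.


U = k * uc
U = 2.58 * 1.235
U = 3.1863

3.1863


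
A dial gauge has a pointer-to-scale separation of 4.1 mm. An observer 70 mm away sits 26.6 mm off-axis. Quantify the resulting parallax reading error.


error = h * offset / d
= 4.1 * 26.6 / 70
= 1.5580

1.5580


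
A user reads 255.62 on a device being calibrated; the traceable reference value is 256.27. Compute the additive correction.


Correction = standard - reading
= 256.27 - 255.62
= 0.6500

0.6500


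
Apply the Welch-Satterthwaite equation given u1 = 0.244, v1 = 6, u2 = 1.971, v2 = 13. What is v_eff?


uc = sqrt(u1^2 + u2^2) = sqrt(0.244^2 + 1.971^2) = 1.9860456
v_eff = uc^4 / (u1^4/v1 + u2^4/v2)
= 1.9860456^4 / (0.244^4/6 + 1.971^4/13)
= 15.558111 / 1.161513
v_eff = 13.3947

13.3947


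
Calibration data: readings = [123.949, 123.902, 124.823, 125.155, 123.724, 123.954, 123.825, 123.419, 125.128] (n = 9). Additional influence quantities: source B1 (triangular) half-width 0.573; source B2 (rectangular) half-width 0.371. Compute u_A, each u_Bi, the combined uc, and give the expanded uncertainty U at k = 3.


mean = (123.949 + 123.902 + 124.823 + 125.155 + 123.724 + 123.954 + 123.825 + 123.419 + 125.128) / 9 = 124.2087778
s = sqrt(sum((x - mean)^2)/(n-1)) = 0.64712127
u_A = s / sqrt(n) = 0.64712127 / sqrt(9) = 0.21570709
u_B1 = 0.573 / sqrt(6) = 0.23392627
u_B2 = 0.371 / sqrt(3) = 0.21419695
uc = sqrt(0.21570709^2 + 0.23392627^2 + 0.21419695^2) = 0.38357709
U = k * uc = 3 * 0.38357709
U = 1.1507

1.1507


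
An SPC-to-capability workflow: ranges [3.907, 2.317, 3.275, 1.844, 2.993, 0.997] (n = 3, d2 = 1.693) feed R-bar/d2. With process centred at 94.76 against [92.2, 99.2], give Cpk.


R_bar = (3.907 + 2.317 + 3.275 + 1.844 + 2.993 + 0.997) / 6 = 2.5555
sigma = R_bar / d2 = 2.5555 / 1.693 = 1.5094507
Cp = (USL - LSL)/(6*sigma) = (99.2 - 92.2)/(6*1.5094507) = 0.7729
Cpu = (99.2 - 94.76)/(3*1.5094507) = 0.9805
Cpl = (94.76 - 92.2)/(3*1.5094507) = 0.5653
Cpk = min(Cpu, Cpl) = 0.5653

0.5653


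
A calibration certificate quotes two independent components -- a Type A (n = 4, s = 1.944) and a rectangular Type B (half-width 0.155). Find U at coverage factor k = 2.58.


u_A = s / sqrt(n) = 1.944 / sqrt(4) = 0.972
u_B = half_width / sqrt(3) = 0.155 / sqrt(3) = 0.089489292
uc = sqrt(u_A^2 + u_B^2) = sqrt(0.972^2 + 0.089489292^2) = 0.97611082
U = k * uc = 2.58 * 0.97611082
U = 2.5184

2.5184


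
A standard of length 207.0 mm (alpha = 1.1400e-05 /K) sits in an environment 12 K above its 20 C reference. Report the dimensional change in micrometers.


dL = L * alpha * dT
= 207.0 * 1.1400e-05 * 12
= 0.0283176 mm
dL_um = 0.0283176 * 1000 = 28.3176 um

28.3176


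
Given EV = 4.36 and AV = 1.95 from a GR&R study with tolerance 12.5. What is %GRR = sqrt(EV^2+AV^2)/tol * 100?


GRR = sqrt(EV^2 + AV^2) = sqrt(4.36^2 + 1.95^2) = 4.7762014
%GRR = GRR / tol * 100 = 4.7762014 / 12.5 * 100
%GRR = 38.2096

38.2096


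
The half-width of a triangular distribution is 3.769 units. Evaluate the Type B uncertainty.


u_B = half_width / sqrt(6)
u_B = 3.769 / 2.4494897
u_B = 1.5387

1.5387


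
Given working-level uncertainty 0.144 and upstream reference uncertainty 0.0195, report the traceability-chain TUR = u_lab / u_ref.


TUR = u_lab / u_ref
= 0.144 / 0.0195
= 7.3846

7.3846


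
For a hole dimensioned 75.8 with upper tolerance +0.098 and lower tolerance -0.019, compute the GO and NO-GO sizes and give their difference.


GO = nominal - lower_tol (smallest hole = maximum material condition)
GO = 75.8 - 0.019 = 75.781
NO-GO = nominal + upper_tol (largest hole = least material condition)
NO-GO = 75.8 + 0.098 = 75.898
spread = NO-GO - GO = 75.898 - 75.781 = 0.1170

0.1170


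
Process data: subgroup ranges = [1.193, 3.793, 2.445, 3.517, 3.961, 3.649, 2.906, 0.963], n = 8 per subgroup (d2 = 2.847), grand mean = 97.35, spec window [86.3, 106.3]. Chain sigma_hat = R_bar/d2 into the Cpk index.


R_bar = (1.193 + 3.793 + 2.445 + 3.517 + 3.961 + 3.649 + 2.906 + 0.963) / 8 = 2.803375
sigma = R_bar / d2 = 2.803375 / 2.847 = 0.98467685
Cp = (USL - LSL)/(6*sigma) = (106.3 - 86.3)/(6*0.98467685) = 3.3852
Cpu = (106.3 - 97.35)/(3*0.98467685) = 3.0298
Cpl = (97.35 - 86.3)/(3*0.98467685) = 3.7407
Cpk = min(Cpu, Cpl) = 3.0298

3.0298


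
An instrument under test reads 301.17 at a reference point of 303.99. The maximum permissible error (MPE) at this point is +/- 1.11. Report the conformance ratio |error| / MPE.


e = indication - reference = 301.17 - 303.99 = -2.8200
|e| = 2.8200
ratio = |e| / MPE = 2.8200 / 1.11
ratio = 2.5405

2.5405


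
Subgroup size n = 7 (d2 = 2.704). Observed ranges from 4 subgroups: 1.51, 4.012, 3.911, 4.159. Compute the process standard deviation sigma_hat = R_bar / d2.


R_bar = (1.51 + 4.012 + 3.911 + 4.159) / 4
R_bar = 13.592 / 4 = 3.398
sigma_hat = R_bar / d2 = 3.398 / 2.704 = 1.2567

1.2567


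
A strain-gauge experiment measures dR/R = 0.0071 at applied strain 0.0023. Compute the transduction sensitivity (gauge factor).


GF = (dR/R) / epsilon
= 0.0071 / 0.0023
= 3.0870

3.0870


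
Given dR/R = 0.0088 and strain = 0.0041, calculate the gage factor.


GF = (dR/R) / epsilon
= 0.0088 / 0.0041
= 2.1463

2.1463


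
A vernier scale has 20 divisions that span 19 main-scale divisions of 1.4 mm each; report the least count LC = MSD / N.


LC = MSD / n_div
= 1.4 / 20
= 0.0700

0.0700


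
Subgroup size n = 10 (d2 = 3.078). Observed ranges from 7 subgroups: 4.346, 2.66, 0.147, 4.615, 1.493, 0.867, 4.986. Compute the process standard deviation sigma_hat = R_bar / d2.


R_bar = (4.346 + 2.66 + 0.147 + 4.615 + 1.493 + 0.867 + 4.986) / 7
R_bar = 19.114 / 7 = 2.7305714
sigma_hat = R_bar / d2 = 2.7305714 / 3.078 = 0.8871

0.8871


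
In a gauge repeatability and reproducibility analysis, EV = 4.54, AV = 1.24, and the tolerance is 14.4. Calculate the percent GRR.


GRR = sqrt(EV^2 + AV^2) = sqrt(4.54^2 + 1.24^2) = 4.7062937
%GRR = GRR / tol * 100 = 4.7062937 / 14.4 * 100
%GRR = 32.6826

32.6826


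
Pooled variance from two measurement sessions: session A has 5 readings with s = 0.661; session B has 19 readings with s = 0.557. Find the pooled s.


s_p = sqrt(((n1-1)*s1^2 + (n2-1)*s2^2) / (n1+n2-2))
numerator = (5-1)*0.661^2 + (19-1)*0.557^2 = 1.747684 + 5.584482 = 7.332166
denominator = 5 + 19 - 2 = 22
s_p^2 = 7.332166 / 22 = 0.33328027
s_p = sqrt(0.33328027) = 0.5773

0.5773


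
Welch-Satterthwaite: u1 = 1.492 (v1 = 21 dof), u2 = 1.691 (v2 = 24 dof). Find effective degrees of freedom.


uc = sqrt(u1^2 + u2^2) = sqrt(1.492^2 + 1.691^2) = 2.2551153
v_eff = uc^4 / (u1^4/v1 + u2^4/v2)
= 2.2551153^4 / (1.492^4/21 + 1.691^4/24)
= 25.862768 / 0.57666255
v_eff = 44.8491

44.8491


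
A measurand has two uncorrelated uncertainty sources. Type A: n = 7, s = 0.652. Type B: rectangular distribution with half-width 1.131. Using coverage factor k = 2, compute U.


u_A = s / sqrt(n) = 0.652 / sqrt(7) = 0.24643284
u_B = half_width / sqrt(3) = 1.131 / sqrt(3) = 0.65298315
uc = sqrt(u_A^2 + u_B^2) = sqrt(0.24643284^2 + 0.65298315^2) = 0.69793706
U = k * uc = 2 * 0.69793706
U = 1.3959

1.3959


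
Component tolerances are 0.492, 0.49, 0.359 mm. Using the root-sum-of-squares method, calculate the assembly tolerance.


RSS = sqrt(0.492^2 + 0.49^2 + 0.359^2)
= sqrt(0.611045)
= 0.7817

0.7817


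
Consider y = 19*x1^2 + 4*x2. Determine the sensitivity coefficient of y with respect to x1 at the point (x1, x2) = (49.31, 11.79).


y = 19*x1^2 + 4*x2
dy/dx1 = 2*19*x1
Evaluate at x1 = 49.31: c1 = 38 * 49.31
c1 = 1873.7800

1873.7800


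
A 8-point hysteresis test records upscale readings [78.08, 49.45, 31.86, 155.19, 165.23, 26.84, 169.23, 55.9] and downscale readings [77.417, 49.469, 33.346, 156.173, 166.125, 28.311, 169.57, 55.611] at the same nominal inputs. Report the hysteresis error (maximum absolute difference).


|78.08 - 77.417| = 0.6630
|49.45 - 49.469| = 0.0190
|31.86 - 33.346| = 1.4860
|155.19 - 156.173| = 0.9830
|165.23 - 166.125| = 0.8950
|26.84 - 28.311| = 1.4710
|169.23 - 169.57| = 0.3400
|55.9 - 55.611| = 0.2890
hysteresis = max(diffs) = 1.4860

1.4860


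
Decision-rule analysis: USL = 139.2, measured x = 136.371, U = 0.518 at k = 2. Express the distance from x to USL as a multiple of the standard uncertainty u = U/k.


u = U / k = 0.518 / 2 = 0.259
margin = |USL - x| = |139.2 - 136.371| = 2.829
z = margin / u = 2.829 / 0.259
z = 10.9228

10.9228
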